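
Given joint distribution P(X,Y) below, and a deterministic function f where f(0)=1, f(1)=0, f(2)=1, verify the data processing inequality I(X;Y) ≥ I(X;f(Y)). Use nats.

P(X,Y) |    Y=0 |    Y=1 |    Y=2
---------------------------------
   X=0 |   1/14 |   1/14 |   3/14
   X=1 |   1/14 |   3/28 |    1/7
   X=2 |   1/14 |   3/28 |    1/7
I(X;Y) = 0.0132, I(X;f(Y)) = 0.0104, inequality holds: 0.0132 ≥ 0.0104

Data Processing Inequality: For any Markov chain X → Y → Z, we have I(X;Y) ≥ I(X;Z).

Here Z = f(Y) is a deterministic function of Y, forming X → Y → Z.

Original I(X;Y) = 0.0132 nats

After applying f:
P(X,Z) where Z=f(Y):
- P(X,Z=0) = P(X,Y=1)
- P(X,Z=1) = P(X,Y=0) + P(X,Y=2)

I(X;Z) = I(X;f(Y)) = 0.0104 nats

Verification: 0.0132 ≥ 0.0104 ✓

Information cannot be created by processing; the function f can only lose information about X.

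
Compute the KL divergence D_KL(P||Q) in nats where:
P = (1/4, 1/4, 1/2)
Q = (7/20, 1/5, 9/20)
0.0243 nats

KL divergence: D_KL(P||Q) = Σ p(x) log(p(x)/q(x))

Computing term by term:
  x=0: 1/4 × log_e[(1/4)/(7/20)] = 1/4 × -0.3365 = -0.0841
  x=1: 1/4 × log_e[(1/4)/(1/5)] = 1/4 × 0.2231 = 0.0558
  x=2: 1/2 × log_e[(1/2)/(9/20)] = 1/2 × 0.1054 = 0.0527

D_KL(P||Q) = 0.0243 nats

Note: KL divergence is always non-negative and equals 0 iff P = Q.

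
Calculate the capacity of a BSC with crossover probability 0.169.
0.3446 bits

For a binary symmetric channel (BSC) with error probability p:
Capacity C = 1 - H(p) bits per symbol

where H(p) = -p log₂(p) - (1-p) log₂(1-p) is the binary entropy function.

H(0.169) = 0.6554 bits
C = 1 - 0.6554 = 0.3446 bits per symbol

This means we can reliably transmit up to 0.3446 bits of information per channel use.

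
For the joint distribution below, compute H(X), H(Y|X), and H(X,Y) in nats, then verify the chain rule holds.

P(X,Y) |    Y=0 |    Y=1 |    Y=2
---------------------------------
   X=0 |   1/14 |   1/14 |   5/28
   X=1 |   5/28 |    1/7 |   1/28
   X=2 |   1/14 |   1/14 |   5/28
H(X,Y) = 2.0739, H(X) = 1.0974, H(Y|X) = 0.9766 (all in nats)

Chain rule: H(X,Y) = H(X) + H(Y|X)

Left side — joint entropy directly:
H(X,Y) = -Σ p(x,y) log p(x,y) = 2.0739 nats

Right side — compute H(Y|X) from the conditional distributions:
P(X) = (9/28, 5/14, 9/28), so H(X) = 1.0974 nats
H(Y|X) = Σ_x P(X=x) · H(Y|X=x):
  P(Y|X=0) = (2/9, 2/9, 5/9), H(Y|X=0) = 0.9950, weight P(X=0) = 9/28
  P(Y|X=1) = (1/2, 2/5, 1/10), H(Y|X=1) = 0.9433, weight P(X=1) = 5/14
  P(Y|X=2) = (2/9, 2/9, 5/9), H(Y|X=2) = 0.9950, weight P(X=2) = 9/28
H(Y|X) = 0.9766 nats

H(X) + H(Y|X) = 1.0974 + 0.9766 = 2.0739 nats

Both sides equal 2.0739 nats. ✓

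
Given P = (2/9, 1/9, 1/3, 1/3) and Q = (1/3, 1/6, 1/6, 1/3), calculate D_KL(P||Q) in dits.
0.0416 dits

KL divergence: D_KL(P||Q) = Σ p(x) log(p(x)/q(x))

Computing term by term:
  x=0: 2/9 × log_10[(2/9)/(1/3)] = 2/9 × -0.1761 = -0.0391
  x=1: 1/9 × log_10[(1/9)/(1/6)] = 1/9 × -0.1761 = -0.0196
  x=2: 1/3 × log_10[(1/3)/(1/6)] = 1/3 × 0.3010 = 0.1003
  x=3: 1/3 × log_10[(1/3)/(1/3)] = 1/3 × 0.0000 = 0.0000

D_KL(P||Q) = 0.0416 dits

Note: KL divergence is always non-negative and equals 0 iff P = Q.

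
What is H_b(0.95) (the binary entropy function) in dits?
0.0862 dits

The binary entropy function is:
H(p) = -p log(p) - (1-p) log(1-p)

H(0.95) = -0.95 × log_10(0.95) - 0.05 × log_10(0.05)
H(0.95) = 0.0862 dits

Note: Binary entropy is maximized at p=0.5 (H=1 bit) and minimized at p=0 or p=1 (H=0).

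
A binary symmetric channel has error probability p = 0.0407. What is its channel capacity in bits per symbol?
0.7545 bits

For a binary symmetric channel (BSC) with error probability p:
Capacity C = 1 - H(p) bits per symbol

where H(p) = -p log₂(p) - (1-p) log₂(1-p) is the binary entropy function.

H(0.0407) = 0.2455 bits
C = 1 - 0.2455 = 0.7545 bits per symbol

This means we can reliably transmit up to 0.7545 bits of information per channel use.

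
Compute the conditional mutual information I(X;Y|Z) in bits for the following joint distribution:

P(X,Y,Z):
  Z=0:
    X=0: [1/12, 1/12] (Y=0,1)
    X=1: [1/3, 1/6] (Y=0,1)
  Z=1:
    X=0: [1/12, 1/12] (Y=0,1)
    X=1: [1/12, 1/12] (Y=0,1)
0.0105 bits

Conditional mutual information: I(X;Y|Z) = H(X|Z) + H(Y|Z) - H(X,Y|Z)

H(Z) = 0.9183
H(X,Z) = 1.7925 → H(X|Z) = 0.8742
H(Y,Z) = 1.8879 → H(Y|Z) = 0.9696
H(X,Y,Z) = 2.7516 → H(X,Y|Z) = 1.8333

I(X;Y|Z) = 0.8742 + 0.9696 - 1.8333 = 0.0105 bits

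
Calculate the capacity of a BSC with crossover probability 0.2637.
0.1677 bits

For a binary symmetric channel (BSC) with error probability p:
Capacity C = 1 - H(p) bits per symbol

where H(p) = -p log₂(p) - (1-p) log₂(1-p) is the binary entropy function.

H(0.2637) = 0.8323 bits
C = 1 - 0.8323 = 0.1677 bits per symbol

This means we can reliably transmit up to 0.1677 bits of information per channel use.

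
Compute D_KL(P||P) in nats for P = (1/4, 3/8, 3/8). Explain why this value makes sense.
0.0000 nats

KL divergence satisfies the Gibbs inequality: D_KL(P||Q) ≥ 0 for all distributions P, Q.

D_KL(P||Q) = Σ p(x) log(p(x)/q(x))
Each term is p(x) × log_e(p(x)/p(x)) = p(x) × log_e(1) = 0, so the sum is 0.
D_KL(P||Q) = 0.0000 nats

When P = Q, the KL divergence is exactly 0, as there is no 'divergence' between identical distributions.

This non-negativity is a fundamental property: relative entropy cannot be negative because it measures how different Q is from P.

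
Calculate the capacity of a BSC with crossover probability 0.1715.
0.3389 bits

For a binary symmetric channel (BSC) with error probability p:
Capacity C = 1 - H(p) bits per symbol

where H(p) = -p log₂(p) - (1-p) log₂(1-p) is the binary entropy function.

H(0.1715) = 0.6611 bits
C = 1 - 0.6611 = 0.3389 bits per symbol

This means we can reliably transmit up to 0.3389 bits of information per channel use.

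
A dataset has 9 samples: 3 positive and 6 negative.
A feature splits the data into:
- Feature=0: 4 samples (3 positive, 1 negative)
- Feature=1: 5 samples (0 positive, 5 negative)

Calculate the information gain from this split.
0.5577 bits

Information Gain = H(Y) - H(Y|Feature)

Before split:
P(positive) = 3/9 = 0.3333
H(Y) = 0.9183 bits

After split:
Feature=0: H = 0.8113 bits (weight = 4/9)
Feature=1: H = 0.0000 bits (weight = 5/9)
H(Y|Feature) = (4/9)×0.8113 + (5/9)×0.0000 = 0.3606 bits

Information Gain = 0.9183 - 0.3606 = 0.5577 bits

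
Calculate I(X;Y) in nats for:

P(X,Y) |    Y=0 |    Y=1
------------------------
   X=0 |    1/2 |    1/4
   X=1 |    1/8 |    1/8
0.0109 nats

Mutual information: I(X;Y) = H(X) + H(Y) - H(X,Y)

Marginals:
P(X) = (3/4, 1/4), H(X) = 0.5623 nats
P(Y) = (5/8, 3/8), H(Y) = 0.6616 nats

Joint entropy: H(X,Y) = 1.2130 nats

I(X;Y) = 0.5623 + 0.6616 - 1.2130 = 0.0109 nats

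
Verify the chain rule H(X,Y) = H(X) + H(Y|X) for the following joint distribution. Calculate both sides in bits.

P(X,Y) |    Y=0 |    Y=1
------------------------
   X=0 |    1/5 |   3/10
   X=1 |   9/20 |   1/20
H(X,Y) = 1.7200, H(X) = 1.0000, H(Y|X) = 0.7200 (all in bits)

Chain rule: H(X,Y) = H(X) + H(Y|X)

Left side — joint entropy directly:
H(X,Y) = -Σ p(x,y) log p(x,y) = 1.7200 bits

Right side — compute H(Y|X) from the conditional distributions:
P(X) = (1/2, 1/2), so H(X) = 1.0000 bits
H(Y|X) = Σ_x P(X=x) · H(Y|X=x):
  P(Y|X=0) = (2/5, 3/5), H(Y|X=0) = 0.9710, weight P(X=0) = 1/2
  P(Y|X=1) = (9/10, 1/10), H(Y|X=1) = 0.4690, weight P(X=1) = 1/2
H(Y|X) = 0.7200 bits

H(X) + H(Y|X) = 1.0000 + 0.7200 = 1.7200 bits

Both sides equal 1.7200 bits. ✓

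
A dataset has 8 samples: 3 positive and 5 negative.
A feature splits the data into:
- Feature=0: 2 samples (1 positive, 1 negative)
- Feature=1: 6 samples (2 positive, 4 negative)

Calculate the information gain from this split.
0.0157 bits

Information Gain = H(Y) - H(Y|Feature)

Before split:
P(positive) = 3/8 = 0.3750
H(Y) = 0.9544 bits

After split:
Feature=0: H = 1.0000 bits (weight = 2/8)
Feature=1: H = 0.9183 bits (weight = 6/8)
H(Y|Feature) = (2/8)×1.0000 + (6/8)×0.9183 = 0.9387 bits

Information Gain = 0.9544 - 0.9387 = 0.0157 bits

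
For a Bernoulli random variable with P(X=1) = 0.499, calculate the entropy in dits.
0.3010 dits

The binary entropy function is:
H(p) = -p log(p) - (1-p) log(1-p)

H(0.499) = -0.499 × log_10(0.499) - 0.501 × log_10(0.501)
H(0.499) = 0.3010 dits

Note: Binary entropy is maximized at p=0.5 (H=1 bit) and minimized at p=0 or p=1 (H=0).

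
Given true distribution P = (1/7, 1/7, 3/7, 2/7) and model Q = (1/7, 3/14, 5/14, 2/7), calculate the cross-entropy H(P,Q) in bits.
1.8715 bits

Cross-entropy: H(P,Q) = -Σ p(x) log q(x)

Alternatively: H(P,Q) = H(P) + D_KL(P||Q)
H(P) = 1.8424 bits
D_KL(P||Q) = 0.0292 bits

H(P,Q) = 1.8424 + 0.0292 = 1.8715 bits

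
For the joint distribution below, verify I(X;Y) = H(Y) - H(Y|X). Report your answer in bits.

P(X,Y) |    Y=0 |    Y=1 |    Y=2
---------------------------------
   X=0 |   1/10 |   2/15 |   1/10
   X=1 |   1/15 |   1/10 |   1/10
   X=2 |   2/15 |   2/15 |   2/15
I(X;Y) = 0.0062 bits

Mutual information has multiple equivalent forms:
- I(X;Y) = H(X) - H(X|Y)
- I(X;Y) = H(Y) - H(Y|X)
- I(X;Y) = H(X) + H(Y) - H(X,Y)

Computing all quantities:
H(X) = 1.5656, H(Y) = 1.5801, H(X,Y) = 3.1396
H(X|Y) = 1.5594, H(Y|X) = 1.5740

Verification:
H(X) - H(X|Y) = 1.5656 - 1.5594 = 0.0062
H(Y) - H(Y|X) = 1.5801 - 1.5740 = 0.0062
H(X) + H(Y) - H(X,Y) = 1.5656 + 1.5801 - 3.1396 = 0.0062

All forms give I(X;Y) = 0.0062 bits. ✓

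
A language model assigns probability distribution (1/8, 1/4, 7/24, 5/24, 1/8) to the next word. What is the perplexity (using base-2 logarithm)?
4.7238

Perplexity is 2^H (or exp(H) for natural log).

First, H = -Σ p log p = 2.2399 bits
Perplexity = 2^2.2399 = 4.7238

Interpretation: The model's uncertainty is equivalent to choosing uniformly among 4.7 options.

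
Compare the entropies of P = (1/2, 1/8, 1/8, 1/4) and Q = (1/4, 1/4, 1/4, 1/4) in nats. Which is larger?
Q

Computing entropies in nats:
H(P) = 1.2130
H(Q) = 1.3863

Distribution Q has higher entropy.

Intuition: The distribution closer to uniform (more spread out) has higher entropy.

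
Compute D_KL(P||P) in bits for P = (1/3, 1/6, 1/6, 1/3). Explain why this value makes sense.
0.0000 bits

KL divergence satisfies the Gibbs inequality: D_KL(P||Q) ≥ 0 for all distributions P, Q.

D_KL(P||Q) = Σ p(x) log(p(x)/q(x))
Each term is p(x) × log_2(p(x)/p(x)) = p(x) × log_2(1) = 0, so the sum is 0.
D_KL(P||Q) = 0.0000 bits

When P = Q, the KL divergence is exactly 0, as there is no 'divergence' between identical distributions.

This non-negativity is a fundamental property: relative entropy cannot be negative because it measures how different Q is from P.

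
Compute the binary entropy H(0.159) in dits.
0.1902 dits

The binary entropy function is:
H(p) = -p log(p) - (1-p) log(1-p)

H(0.159) = -0.159 × log_10(0.159) - 0.841 × log_10(0.841)
H(0.159) = 0.1902 dits

Note: Binary entropy is maximized at p=0.5 (H=1 bit) and minimized at p=0 or p=1 (H=0).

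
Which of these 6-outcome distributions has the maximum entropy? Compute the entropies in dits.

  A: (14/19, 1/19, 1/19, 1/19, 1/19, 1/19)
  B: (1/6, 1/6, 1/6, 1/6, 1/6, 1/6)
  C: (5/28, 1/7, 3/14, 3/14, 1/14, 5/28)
B

For a discrete distribution over n outcomes, entropy is maximized by the uniform distribution.

Computing entropies:
H(A) = 0.4342 dits
H(B) = 0.7782 dits
H(C) = 0.7565 dits

The uniform distribution (where all probabilities equal 1/6) achieves the maximum entropy of log_10(6) = 0.7782 dits.

Distribution B has the highest entropy.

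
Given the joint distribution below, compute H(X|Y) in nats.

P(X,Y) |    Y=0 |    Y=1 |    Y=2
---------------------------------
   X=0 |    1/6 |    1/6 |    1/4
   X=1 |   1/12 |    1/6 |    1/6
0.6706 nats

Using the chain rule: H(X|Y) = H(X,Y) - H(Y)

First, compute H(X,Y) = 1.7482 nats

Marginal P(Y) = (1/4, 1/3, 5/12)
H(Y) = 1.0776 nats

H(X|Y) = H(X,Y) - H(Y) = 1.7482 - 1.0776 = 0.6706 nats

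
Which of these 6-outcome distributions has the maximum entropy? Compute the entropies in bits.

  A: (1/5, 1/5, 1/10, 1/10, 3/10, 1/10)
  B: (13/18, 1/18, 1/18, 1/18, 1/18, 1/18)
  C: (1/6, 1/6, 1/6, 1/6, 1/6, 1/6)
C

For a discrete distribution over n outcomes, entropy is maximized by the uniform distribution.

Computing entropies:
H(A) = 2.4464 bits
H(B) = 1.4974 bits
H(C) = 2.5850 bits

The uniform distribution (where all probabilities equal 1/6) achieves the maximum entropy of log_2(6) = 2.5850 bits.

Distribution C has the highest entropy.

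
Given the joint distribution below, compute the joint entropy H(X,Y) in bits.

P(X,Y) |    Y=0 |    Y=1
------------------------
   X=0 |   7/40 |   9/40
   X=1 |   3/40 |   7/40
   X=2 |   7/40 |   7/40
2.5247 bits

Joint entropy is H(X,Y) = -Σ_{x,y} p(x,y) log p(x,y).

Summing over all non-zero entries:
H(X,Y) = -[7/40·log_2(7/40) + 9/40·log_2(9/40) + 3/40·log_2(3/40) + 7/40·log_2(7/40) + 7/40·log_2(7/40) + 7/40·log_2(7/40)]
H(X,Y) = 2.5247 bits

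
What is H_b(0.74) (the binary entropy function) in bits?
0.8267 bits

The binary entropy function is:
H(p) = -p log(p) - (1-p) log(1-p)

H(0.74) = -0.74 × log_2(0.74) - 0.26 × log_2(0.26)
H(0.74) = 0.8267 bits

Note: Binary entropy is maximized at p=0.5 (H=1 bit) and minimized at p=0 or p=1 (H=0).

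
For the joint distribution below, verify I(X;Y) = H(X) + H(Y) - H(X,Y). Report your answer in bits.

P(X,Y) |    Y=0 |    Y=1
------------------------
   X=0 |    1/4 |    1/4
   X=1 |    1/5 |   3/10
I(X;Y) = 0.0073 bits

Mutual information has multiple equivalent forms:
- I(X;Y) = H(X) - H(X|Y)
- I(X;Y) = H(Y) - H(Y|X)
- I(X;Y) = H(X) + H(Y) - H(X,Y)

Computing all quantities:
H(X) = 1.0000, H(Y) = 0.9928, H(X,Y) = 1.9855
H(X|Y) = 0.9927, H(Y|X) = 0.9855

Verification:
H(X) - H(X|Y) = 1.0000 - 0.9927 = 0.0073
H(Y) - H(Y|X) = 0.9928 - 0.9855 = 0.0073
H(X) + H(Y) - H(X,Y) = 1.0000 + 0.9928 - 1.9855 = 0.0073

All forms give I(X;Y) = 0.0073 bits. ✓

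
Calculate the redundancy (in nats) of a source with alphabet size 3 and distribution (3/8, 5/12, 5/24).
0.0392 nats

Redundancy measures how far a source is from maximum entropy:
R = H_max - H(X)

Maximum entropy for 3 symbols: H_max = log_e(3) = 1.0986 nats
Actual entropy: H(X) = 1.0594 nats
Redundancy: R = 1.0986 - 1.0594 = 0.0392 nats

This redundancy represents potential for compression: the source could be compressed by 0.0392 nats per symbol.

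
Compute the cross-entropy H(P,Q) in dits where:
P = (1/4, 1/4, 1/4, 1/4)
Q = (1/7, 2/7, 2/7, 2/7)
0.6193 dits

Cross-entropy: H(P,Q) = -Σ p(x) log q(x)

Alternatively: H(P,Q) = H(P) + D_KL(P||Q)
H(P) = 0.6021 dits
D_KL(P||Q) = 0.0173 dits

H(P,Q) = 0.6021 + 0.0173 = 0.6193 dits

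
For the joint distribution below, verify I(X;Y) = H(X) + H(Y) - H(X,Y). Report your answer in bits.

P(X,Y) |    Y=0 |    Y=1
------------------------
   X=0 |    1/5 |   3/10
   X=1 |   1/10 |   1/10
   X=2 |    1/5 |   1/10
I(X;Y) = 0.0390 bits

Mutual information has multiple equivalent forms:
- I(X;Y) = H(X) - H(X|Y)
- I(X;Y) = H(Y) - H(Y|X)
- I(X;Y) = H(X) + H(Y) - H(X,Y)

Computing all quantities:
H(X) = 1.4855, H(Y) = 1.0000, H(X,Y) = 2.4464
H(X|Y) = 1.4464, H(Y|X) = 0.9610

Verification:
H(X) - H(X|Y) = 1.4855 - 1.4464 = 0.0390
H(Y) - H(Y|X) = 1.0000 - 0.9610 = 0.0390
H(X) + H(Y) - H(X,Y) = 1.4855 + 1.0000 - 2.4464 = 0.0390

All forms give I(X;Y) = 0.0390 bits. ✓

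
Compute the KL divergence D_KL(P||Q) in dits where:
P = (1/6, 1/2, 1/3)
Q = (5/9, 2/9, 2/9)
0.1476 dits

KL divergence: D_KL(P||Q) = Σ p(x) log(p(x)/q(x))

Computing term by term:
  x=0: 1/6 × log_10[(1/6)/(5/9)] = 1/6 × -0.5229 = -0.0871
  x=1: 1/2 × log_10[(1/2)/(2/9)] = 1/2 × 0.3522 = 0.1761
  x=2: 1/3 × log_10[(1/3)/(2/9)] = 1/3 × 0.1761 = 0.0587

D_KL(P||Q) = 0.1476 dits

Note: KL divergence is always non-negative and equals 0 iff P = Q.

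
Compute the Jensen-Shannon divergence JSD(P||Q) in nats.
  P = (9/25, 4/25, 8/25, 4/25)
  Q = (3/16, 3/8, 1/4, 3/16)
0.0387 nats

Jensen-Shannon divergence is:
JSD(P||Q) = 0.5 × D_KL(P||M) + 0.5 × D_KL(Q||M)
where M = 0.5 × (P + Q) is the mixture distribution.

M = 0.5 × (9/25, 4/25, 8/25, 4/25) + 0.5 × (3/16, 3/8, 1/4, 3/16) = (0.27375, 0.2675, 0.285, 0.17375)

D_KL(P||M) = 0.0402 nats
D_KL(Q||M) = 0.0372 nats

JSD(P||Q) = 0.5 × 0.0402 + 0.5 × 0.0372 = 0.0387 nats

Unlike KL divergence, JSD is symmetric and bounded: 0 ≤ JSD ≤ log(2).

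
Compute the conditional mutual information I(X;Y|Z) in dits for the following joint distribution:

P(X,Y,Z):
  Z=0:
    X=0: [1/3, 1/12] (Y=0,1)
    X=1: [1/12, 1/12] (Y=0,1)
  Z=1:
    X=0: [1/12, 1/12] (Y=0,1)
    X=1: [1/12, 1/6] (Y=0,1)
0.0133 dits

Conditional mutual information: I(X;Y|Z) = H(X|Z) + H(Y|Z) - H(X,Y|Z)

H(Z) = 0.2950
H(X,Z) = 0.5683 → H(X|Z) = 0.2734
H(Y,Z) = 0.5683 → H(Y|Z) = 0.2734
H(X,Y,Z) = 0.8283 → H(X,Y|Z) = 0.5334

I(X;Y|Z) = 0.2734 + 0.2734 - 0.5334 = 0.0133 dits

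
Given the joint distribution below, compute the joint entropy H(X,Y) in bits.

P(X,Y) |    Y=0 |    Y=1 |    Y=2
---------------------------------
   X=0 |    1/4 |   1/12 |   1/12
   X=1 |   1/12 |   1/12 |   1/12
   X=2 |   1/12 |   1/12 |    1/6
3.0221 bits

Joint entropy is H(X,Y) = -Σ_{x,y} p(x,y) log p(x,y).

Summing over all non-zero entries:
H(X,Y) = -[1/4·log_2(1/4) + 1/12·log_2(1/12) + 1/12·log_2(1/12) + 1/12·log_2(1/12) + 1/12·log_2(1/12) + 1/12·log_2(1/12) + 1/12·log_2(1/12) + 1/12·log_2(1/12) + 1/6·log_2(1/6)]
H(X,Y) = 3.0221 bits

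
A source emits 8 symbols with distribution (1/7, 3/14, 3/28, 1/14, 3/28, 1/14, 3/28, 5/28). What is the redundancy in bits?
0.0992 bits

Redundancy measures how far a source is from maximum entropy:
R = H_max - H(X)

Maximum entropy for 8 symbols: H_max = log_2(8) = 3.0000 bits
Actual entropy: H(X) = 2.9008 bits
Redundancy: R = 3.0000 - 2.9008 = 0.0992 bits

This redundancy represents potential for compression: the source could be compressed by 0.0992 bits per symbol.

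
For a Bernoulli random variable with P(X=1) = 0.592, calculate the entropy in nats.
0.6761 nats

The binary entropy function is:
H(p) = -p log(p) - (1-p) log(1-p)

H(0.592) = -0.592 × log_e(0.592) - 0.408 × log_e(0.408)
H(0.592) = 0.6761 nats

Note: Binary entropy is maximized at p=0.5 (H=1 bit) and minimized at p=0 or p=1 (H=0).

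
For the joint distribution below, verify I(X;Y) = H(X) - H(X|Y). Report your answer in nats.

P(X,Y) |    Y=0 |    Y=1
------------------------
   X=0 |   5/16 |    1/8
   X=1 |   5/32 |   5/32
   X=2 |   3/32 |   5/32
I(X;Y) = 0.0416 nats

Mutual information has multiple equivalent forms:
- I(X;Y) = H(X) - H(X|Y)
- I(X;Y) = H(Y) - H(Y|X)
- I(X;Y) = H(X) + H(Y) - H(X,Y)

Computing all quantities:
H(X) = 1.0717, H(Y) = 0.6853, H(X,Y) = 1.7155
H(X|Y) = 1.0302, H(Y|X) = 0.6437

Verification:
H(X) - H(X|Y) = 1.0717 - 1.0302 = 0.0416
H(Y) - H(Y|X) = 0.6853 - 0.6437 = 0.0416
H(X) + H(Y) - H(X,Y) = 1.0717 + 0.6853 - 1.7155 = 0.0416

All forms give I(X;Y) = 0.0416 nats. ✓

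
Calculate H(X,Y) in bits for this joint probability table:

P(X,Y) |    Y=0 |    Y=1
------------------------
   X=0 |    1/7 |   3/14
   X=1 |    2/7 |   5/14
1.9242 bits

Joint entropy is H(X,Y) = -Σ_{x,y} p(x,y) log p(x,y).

Summing over all non-zero entries:
H(X,Y) = -[1/7·log_2(1/7) + 3/14·log_2(3/14) + 2/7·log_2(2/7) + 5/14·log_2(5/14)]
H(X,Y) = 1.9242 bits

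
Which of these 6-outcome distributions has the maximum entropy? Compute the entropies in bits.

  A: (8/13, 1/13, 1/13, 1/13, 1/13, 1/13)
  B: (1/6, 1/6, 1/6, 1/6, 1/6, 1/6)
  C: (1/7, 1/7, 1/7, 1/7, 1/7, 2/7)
B

For a discrete distribution over n outcomes, entropy is maximized by the uniform distribution.

Computing entropies:
H(A) = 1.8543 bits
H(B) = 2.5850 bits
H(C) = 2.5216 bits

The uniform distribution (where all probabilities equal 1/6) achieves the maximum entropy of log_2(6) = 2.5850 bits.

Distribution B has the highest entropy.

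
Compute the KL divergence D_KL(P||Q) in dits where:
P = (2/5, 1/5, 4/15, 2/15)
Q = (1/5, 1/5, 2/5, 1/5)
0.0500 dits

KL divergence: D_KL(P||Q) = Σ p(x) log(p(x)/q(x))

Computing term by term:
  x=0: 2/5 × log_10[(2/5)/(1/5)] = 2/5 × 0.3010 = 0.1204
  x=1: 1/5 × log_10[(1/5)/(1/5)] = 1/5 × 0.0000 = 0.0000
  x=2: 4/15 × log_10[(4/15)/(2/5)] = 4/15 × -0.1761 = -0.0470
  x=3: 2/15 × log_10[(2/15)/(1/5)] = 2/15 × -0.1761 = -0.0235

D_KL(P||Q) = 0.0500 dits

Note: KL divergence is always non-negative and equals 0 iff P = Q.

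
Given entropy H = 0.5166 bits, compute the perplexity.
1.4306

Perplexity is 2^H (or exp(H) for natural log).

H = 0.5166 bits
Perplexity = 2^0.5166 = 1.4306

Interpretation: The model's uncertainty is equivalent to choosing uniformly among 1.4 options.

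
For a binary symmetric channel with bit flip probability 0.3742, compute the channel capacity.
0.0462 bits

For a binary symmetric channel (BSC) with error probability p:
Capacity C = 1 - H(p) bits per symbol

where H(p) = -p log₂(p) - (1-p) log₂(1-p) is the binary entropy function.

H(0.3742) = 0.9538 bits
C = 1 - 0.9538 = 0.0462 bits per symbol

This means we can reliably transmit up to 0.0462 bits of information per channel use.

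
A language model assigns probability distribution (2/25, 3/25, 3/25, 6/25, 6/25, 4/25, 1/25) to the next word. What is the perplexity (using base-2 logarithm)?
6.1589

Perplexity is 2^H (or exp(H) for natural log).

First, H = -Σ p log p = 2.6227 bits
Perplexity = 2^2.6227 = 6.1589

Interpretation: The model's uncertainty is equivalent to choosing uniformly among 6.2 options.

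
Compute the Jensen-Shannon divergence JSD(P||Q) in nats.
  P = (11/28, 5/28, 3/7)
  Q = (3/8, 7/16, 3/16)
0.0524 nats

Jensen-Shannon divergence is:
JSD(P||Q) = 0.5 × D_KL(P||M) + 0.5 × D_KL(Q||M)
where M = 0.5 × (P + Q) is the mixture distribution.

M = 0.5 × (11/28, 5/28, 3/7) + 0.5 × (3/8, 7/16, 3/16) = (0.383929, 0.308036, 0.308036)

D_KL(P||M) = 0.0532 nats
D_KL(Q||M) = 0.0516 nats

JSD(P||Q) = 0.5 × 0.0532 + 0.5 × 0.0516 = 0.0524 nats

Unlike KL divergence, JSD is symmetric and bounded: 0 ≤ JSD ≤ log(2).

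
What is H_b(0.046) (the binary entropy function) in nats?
0.1866 nats

The binary entropy function is:
H(p) = -p log(p) - (1-p) log(1-p)

H(0.046) = -0.046 × log_e(0.046) - 0.954 × log_e(0.954)
H(0.046) = 0.1866 nats

Note: Binary entropy is maximized at p=0.5 (H=1 bit) and minimized at p=0 or p=1 (H=0).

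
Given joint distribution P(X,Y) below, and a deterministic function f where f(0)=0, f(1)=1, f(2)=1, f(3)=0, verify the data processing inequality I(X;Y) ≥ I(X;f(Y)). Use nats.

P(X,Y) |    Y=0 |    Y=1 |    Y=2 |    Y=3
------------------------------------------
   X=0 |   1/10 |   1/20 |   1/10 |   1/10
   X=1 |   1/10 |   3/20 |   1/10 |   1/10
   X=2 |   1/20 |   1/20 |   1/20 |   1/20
I(X;Y) = 0.0199, I(X;f(Y)) = 0.0064, inequality holds: 0.0199 ≥ 0.0064

Data Processing Inequality: For any Markov chain X → Y → Z, we have I(X;Y) ≥ I(X;Z).

Here Z = f(Y) is a deterministic function of Y, forming X → Y → Z.

Original I(X;Y) = 0.0199 nats

After applying f:
P(X,Z) where Z=f(Y):
- P(X,Z=0) = P(X,Y=0) + P(X,Y=3)
- P(X,Z=1) = P(X,Y=1) + P(X,Y=2)

I(X;Z) = I(X;f(Y)) = 0.0064 nats

Verification: 0.0199 ≥ 0.0064 ✓

Information cannot be created by processing; the function f can only lose information about X.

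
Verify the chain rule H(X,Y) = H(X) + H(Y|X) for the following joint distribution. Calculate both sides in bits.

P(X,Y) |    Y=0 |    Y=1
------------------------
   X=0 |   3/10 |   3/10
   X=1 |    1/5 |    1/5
H(X,Y) = 1.9710, H(X) = 0.9710, H(Y|X) = 1.0000 (all in bits)

Chain rule: H(X,Y) = H(X) + H(Y|X)

Left side — joint entropy directly:
H(X,Y) = -Σ p(x,y) log p(x,y) = 1.9710 bits

Right side — compute H(Y|X) from the conditional distributions:
P(X) = (3/5, 2/5), so H(X) = 0.9710 bits
H(Y|X) = Σ_x P(X=x) · H(Y|X=x):
  P(Y|X=0) = (1/2, 1/2), H(Y|X=0) = 1.0000, weight P(X=0) = 3/5
  P(Y|X=1) = (1/2, 1/2), H(Y|X=1) = 1.0000, weight P(X=1) = 2/5
H(Y|X) = 1.0000 bits

H(X) + H(Y|X) = 0.9710 + 1.0000 = 1.9710 bits

Both sides equal 1.9710 bits. ✓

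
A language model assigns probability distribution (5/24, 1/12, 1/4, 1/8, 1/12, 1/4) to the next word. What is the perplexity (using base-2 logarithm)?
5.4413

Perplexity is 2^H (or exp(H) for natural log).

First, H = -Σ p log p = 2.4440 bits
Perplexity = 2^2.4440 = 5.4413

Interpretation: The model's uncertainty is equivalent to choosing uniformly among 5.4 options.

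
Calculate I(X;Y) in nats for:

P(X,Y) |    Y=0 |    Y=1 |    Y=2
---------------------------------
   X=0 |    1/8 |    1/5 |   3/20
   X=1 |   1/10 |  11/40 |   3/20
0.0061 nats

Mutual information: I(X;Y) = H(X) + H(Y) - H(X,Y)

Marginals:
P(X) = (19/40, 21/40), H(X) = 0.6919 nats
P(Y) = (9/40, 19/40, 3/10), H(Y) = 1.0504 nats

Joint entropy: H(X,Y) = 1.7362 nats

I(X;Y) = 0.6919 + 1.0504 - 1.7362 = 0.0061 nats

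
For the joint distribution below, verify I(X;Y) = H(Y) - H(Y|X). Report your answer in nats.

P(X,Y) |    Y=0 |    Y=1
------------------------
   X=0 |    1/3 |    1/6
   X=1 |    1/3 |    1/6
I(X;Y) = 0.0000 nats

Mutual information has multiple equivalent forms:
- I(X;Y) = H(X) - H(X|Y)
- I(X;Y) = H(Y) - H(Y|X)
- I(X;Y) = H(X) + H(Y) - H(X,Y)

Computing all quantities:
H(X) = 0.6931, H(Y) = 0.6365, H(X,Y) = 1.3297
H(X|Y) = 0.6931, H(Y|X) = 0.6365

Verification:
H(X) - H(X|Y) = 0.6931 - 0.6931 = 0.0000
H(Y) - H(Y|X) = 0.6365 - 0.6365 = 0.0000
H(X) + H(Y) - H(X,Y) = 0.6931 + 0.6365 - 1.3297 = 0.0000

All forms give I(X;Y) = 0.0000 nats. ✓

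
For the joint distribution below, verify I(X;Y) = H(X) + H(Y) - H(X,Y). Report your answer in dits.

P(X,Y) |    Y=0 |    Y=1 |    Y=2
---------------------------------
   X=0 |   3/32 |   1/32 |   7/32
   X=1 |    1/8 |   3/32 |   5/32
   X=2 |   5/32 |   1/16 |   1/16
I(X;Y) = 0.0277 dits

Mutual information has multiple equivalent forms:
- I(X;Y) = H(X) - H(X|Y)
- I(X;Y) = H(Y) - H(Y|X)
- I(X;Y) = H(X) + H(Y) - H(X,Y)

Computing all quantities:
H(X) = 0.4741, H(Y) = 0.4531, H(X,Y) = 0.8995
H(X|Y) = 0.4464, H(Y|X) = 0.4254

Verification:
H(X) - H(X|Y) = 0.4741 - 0.4464 = 0.0277
H(Y) - H(Y|X) = 0.4531 - 0.4254 = 0.0277
H(X) + H(Y) - H(X,Y) = 0.4741 + 0.4531 - 0.8995 = 0.0277

All forms give I(X;Y) = 0.0277 dits. ✓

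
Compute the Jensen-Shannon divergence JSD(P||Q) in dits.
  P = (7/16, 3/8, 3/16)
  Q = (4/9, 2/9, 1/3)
0.0088 dits

Jensen-Shannon divergence is:
JSD(P||Q) = 0.5 × D_KL(P||M) + 0.5 × D_KL(Q||M)
where M = 0.5 × (P + Q) is the mixture distribution.

M = 0.5 × (7/16, 3/8, 3/16) + 0.5 × (4/9, 2/9, 1/3) = (0.440972, 0.298611, 0.260417)

D_KL(P||M) = 0.0088 dits
D_KL(Q||M) = 0.0087 dits

JSD(P||Q) = 0.5 × 0.0088 + 0.5 × 0.0087 = 0.0088 dits

Unlike KL divergence, JSD is symmetric and bounded: 0 ≤ JSD ≤ log(2).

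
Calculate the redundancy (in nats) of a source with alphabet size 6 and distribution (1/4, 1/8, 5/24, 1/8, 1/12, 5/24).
0.0647 nats

Redundancy measures how far a source is from maximum entropy:
R = H_max - H(X)

Maximum entropy for 6 symbols: H_max = log_e(6) = 1.7918 nats
Actual entropy: H(X) = 1.7271 nats
Redundancy: R = 1.7918 - 1.7271 = 0.0647 nats

This redundancy represents potential for compression: the source could be compressed by 0.0647 nats per symbol.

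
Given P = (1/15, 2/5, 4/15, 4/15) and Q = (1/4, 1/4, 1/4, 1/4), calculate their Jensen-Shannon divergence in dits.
0.0162 dits

Jensen-Shannon divergence is:
JSD(P||Q) = 0.5 × D_KL(P||M) + 0.5 × D_KL(Q||M)
where M = 0.5 × (P + Q) is the mixture distribution.

M = 0.5 × (1/15, 2/5, 4/15, 4/15) + 0.5 × (1/4, 1/4, 1/4, 1/4) = (0.158333, 13/40, 0.258333, 0.258333)

D_KL(P||M) = 0.0184 dits
D_KL(Q||M) = 0.0140 dits

JSD(P||Q) = 0.5 × 0.0184 + 0.5 × 0.0140 = 0.0162 dits

Unlike KL divergence, JSD is symmetric and bounded: 0 ≤ JSD ≤ log(2).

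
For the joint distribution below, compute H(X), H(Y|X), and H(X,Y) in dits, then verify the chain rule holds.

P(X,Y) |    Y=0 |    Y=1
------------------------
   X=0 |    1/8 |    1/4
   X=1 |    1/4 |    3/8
H(X,Y) = 0.5737, H(X) = 0.2873, H(Y|X) = 0.2863 (all in dits)

Chain rule: H(X,Y) = H(X) + H(Y|X)

Left side — joint entropy directly:
H(X,Y) = -Σ p(x,y) log p(x,y) = 0.5737 dits

Right side — compute H(Y|X) from the conditional distributions:
P(X) = (3/8, 5/8), so H(X) = 0.2873 dits
H(Y|X) = Σ_x P(X=x) · H(Y|X=x):
  P(Y|X=0) = (1/3, 2/3), H(Y|X=0) = 0.2764, weight P(X=0) = 3/8
  P(Y|X=1) = (2/5, 3/5), H(Y|X=1) = 0.2923, weight P(X=1) = 5/8
H(Y|X) = 0.2863 dits

H(X) + H(Y|X) = 0.2873 + 0.2863 = 0.5737 dits

Both sides equal 0.5737 dits. ✓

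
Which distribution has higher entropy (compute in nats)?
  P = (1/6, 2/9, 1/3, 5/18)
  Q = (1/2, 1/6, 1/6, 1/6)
P

Computing entropies in nats:
H(P) = 1.3549
H(Q) = 1.2425

Distribution P has higher entropy.

Intuition: The distribution closer to uniform (more spread out) has higher entropy.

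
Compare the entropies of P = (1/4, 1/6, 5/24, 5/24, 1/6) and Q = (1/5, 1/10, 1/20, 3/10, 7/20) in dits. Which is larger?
P

Computing entropies in dits:
H(P) = 0.6937
H(Q) = 0.6213

Distribution P has higher entropy.

Intuition: The distribution closer to uniform (more spread out) has higher entropy.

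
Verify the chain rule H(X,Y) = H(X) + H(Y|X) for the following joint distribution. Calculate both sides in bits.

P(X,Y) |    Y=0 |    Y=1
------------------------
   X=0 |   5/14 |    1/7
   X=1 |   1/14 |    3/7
H(X,Y) = 1.7274, H(X) = 1.0000, H(Y|X) = 0.7274 (all in bits)

Chain rule: H(X,Y) = H(X) + H(Y|X)

Left side — joint entropy directly:
H(X,Y) = -Σ p(x,y) log p(x,y) = 1.7274 bits

Right side — compute H(Y|X) from the conditional distributions:
P(X) = (1/2, 1/2), so H(X) = 1.0000 bits
H(Y|X) = Σ_x P(X=x) · H(Y|X=x):
  P(Y|X=0) = (5/7, 2/7), H(Y|X=0) = 0.8631, weight P(X=0) = 1/2
  P(Y|X=1) = (1/7, 6/7), H(Y|X=1) = 0.5917, weight P(X=1) = 1/2
H(Y|X) = 0.7274 bits

H(X) + H(Y|X) = 1.0000 + 0.7274 = 1.7274 bits

Both sides equal 1.7274 bits. ✓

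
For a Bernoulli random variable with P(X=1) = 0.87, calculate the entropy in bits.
0.5574 bits

The binary entropy function is:
H(p) = -p log(p) - (1-p) log(1-p)

H(0.87) = -0.87 × log_2(0.87) - 0.13 × log_2(0.13)
H(0.87) = 0.5574 bits

Note: Binary entropy is maximized at p=0.5 (H=1 bit) and minimized at p=0 or p=1 (H=0).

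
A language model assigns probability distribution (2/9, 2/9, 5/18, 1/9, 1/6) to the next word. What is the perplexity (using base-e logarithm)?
4.7925

Perplexity is e^H (or exp(H) for natural log).

First, H = -Σ p log p = 1.5671 nats
Perplexity = e^1.5671 = 4.7925

Interpretation: The model's uncertainty is equivalent to choosing uniformly among 4.8 options.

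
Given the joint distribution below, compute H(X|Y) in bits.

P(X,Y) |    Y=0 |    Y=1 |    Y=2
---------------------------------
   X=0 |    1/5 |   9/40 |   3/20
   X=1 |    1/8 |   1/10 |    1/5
0.9466 bits

Using the chain rule: H(X|Y) = H(X,Y) - H(Y)

First, compute H(X,Y) = 2.5307 bits

Marginal P(Y) = (13/40, 13/40, 7/20)
H(Y) = 1.5841 bits

H(X|Y) = H(X,Y) - H(Y) = 2.5307 - 1.5841 = 0.9466 bits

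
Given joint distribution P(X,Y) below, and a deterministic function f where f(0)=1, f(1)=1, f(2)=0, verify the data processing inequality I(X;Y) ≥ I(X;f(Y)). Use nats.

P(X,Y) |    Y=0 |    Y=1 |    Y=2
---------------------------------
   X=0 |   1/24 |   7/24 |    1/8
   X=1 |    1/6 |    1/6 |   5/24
I(X;Y) = 0.0645, I(X;f(Y)) = 0.0071, inequality holds: 0.0645 ≥ 0.0071

Data Processing Inequality: For any Markov chain X → Y → Z, we have I(X;Y) ≥ I(X;Z).

Here Z = f(Y) is a deterministic function of Y, forming X → Y → Z.

Original I(X;Y) = 0.0645 nats

After applying f:
P(X,Z) where Z=f(Y):
- P(X,Z=0) = P(X,Y=2)
- P(X,Z=1) = P(X,Y=0) + P(X,Y=1)

I(X;Z) = I(X;f(Y)) = 0.0071 nats

Verification: 0.0645 ≥ 0.0071 ✓

Information cannot be created by processing; the function f can only lose information about X.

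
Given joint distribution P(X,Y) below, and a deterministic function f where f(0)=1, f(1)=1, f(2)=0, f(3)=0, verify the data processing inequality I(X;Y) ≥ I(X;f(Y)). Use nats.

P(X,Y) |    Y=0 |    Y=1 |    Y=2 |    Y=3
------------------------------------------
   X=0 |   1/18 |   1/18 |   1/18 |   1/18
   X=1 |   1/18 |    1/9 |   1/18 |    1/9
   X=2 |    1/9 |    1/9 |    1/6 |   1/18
I(X;Y) = 0.0418, I(X;f(Y)) = 0.0000, inequality holds: 0.0418 ≥ 0.0000

Data Processing Inequality: For any Markov chain X → Y → Z, we have I(X;Y) ≥ I(X;Z).

Here Z = f(Y) is a deterministic function of Y, forming X → Y → Z.

Original I(X;Y) = 0.0418 nats

After applying f:
P(X,Z) where Z=f(Y):
- P(X,Z=0) = P(X,Y=2) + P(X,Y=3)
- P(X,Z=1) = P(X,Y=0) + P(X,Y=1)

I(X;Z) = I(X;f(Y)) = 0.0000 nats

Verification: 0.0418 ≥ 0.0000 ✓

Information cannot be created by processing; the function f can only lose information about X.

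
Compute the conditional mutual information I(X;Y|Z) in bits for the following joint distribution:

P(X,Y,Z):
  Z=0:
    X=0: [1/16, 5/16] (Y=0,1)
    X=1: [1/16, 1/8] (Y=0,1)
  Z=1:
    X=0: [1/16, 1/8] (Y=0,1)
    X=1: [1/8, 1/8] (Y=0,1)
0.0228 bits

Conditional mutual information: I(X;Y|Z) = H(X|Z) + H(Y|Z) - H(X,Y|Z)

H(Z) = 0.9887
H(X,Z) = 1.9363 → H(X|Z) = 0.9476
H(Y,Z) = 1.8496 → H(Y|Z) = 0.8609
H(X,Y,Z) = 2.7744 → H(X,Y|Z) = 1.7857

I(X;Y|Z) = 0.9476 + 0.8609 - 1.7857 = 0.0228 bits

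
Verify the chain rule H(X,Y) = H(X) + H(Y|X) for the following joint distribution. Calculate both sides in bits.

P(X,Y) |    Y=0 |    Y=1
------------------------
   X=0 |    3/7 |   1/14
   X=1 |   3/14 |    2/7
H(X,Y) = 1.7885, H(X) = 1.0000, H(Y|X) = 0.7885 (all in bits)

Chain rule: H(X,Y) = H(X) + H(Y|X)

Left side — joint entropy directly:
H(X,Y) = -Σ p(x,y) log p(x,y) = 1.7885 bits

Right side — compute H(Y|X) from the conditional distributions:
P(X) = (1/2, 1/2), so H(X) = 1.0000 bits
H(Y|X) = Σ_x P(X=x) · H(Y|X=x):
  P(Y|X=0) = (6/7, 1/7), H(Y|X=0) = 0.5917, weight P(X=0) = 1/2
  P(Y|X=1) = (3/7, 4/7), H(Y|X=1) = 0.9852, weight P(X=1) = 1/2
H(Y|X) = 0.7885 bits

H(X) + H(Y|X) = 1.0000 + 0.7885 = 1.7885 bits

Both sides equal 1.7885 bits. ✓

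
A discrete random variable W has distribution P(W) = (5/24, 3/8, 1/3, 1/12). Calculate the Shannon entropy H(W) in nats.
1.2679 nats

Shannon entropy is H(X) = -Σ p(x) log p(x).

For P = (5/24, 3/8, 1/3, 1/12):
H = -5/24 × log_e(5/24) -3/8 × log_e(3/8) -1/3 × log_e(1/3) -1/12 × log_e(1/12)
H = 1.2679 nats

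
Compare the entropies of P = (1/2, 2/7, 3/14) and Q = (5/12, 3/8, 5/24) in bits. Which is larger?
Q

Computing entropies in bits:
H(P) = 1.4926
H(Q) = 1.5284

Distribution Q has higher entropy.

Intuition: The distribution closer to uniform (more spread out) has higher entropy.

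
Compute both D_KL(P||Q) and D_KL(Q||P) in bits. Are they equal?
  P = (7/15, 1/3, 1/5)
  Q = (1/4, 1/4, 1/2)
D_KL(P||Q) = 0.2942, D_KL(Q||P) = 0.3321

KL divergence is not symmetric: D_KL(P||Q) ≠ D_KL(Q||P) in general.

D_KL(P||Q) = 0.2942 bits
D_KL(Q||P) = 0.3321 bits

No, they are not equal!

This asymmetry is why KL divergence is not a true distance metric.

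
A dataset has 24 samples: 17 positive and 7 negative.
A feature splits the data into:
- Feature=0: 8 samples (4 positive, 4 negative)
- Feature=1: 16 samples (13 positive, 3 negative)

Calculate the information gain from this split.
0.0734 bits

Information Gain = H(Y) - H(Y|Feature)

Before split:
P(positive) = 17/24 = 0.7083
H(Y) = 0.8709 bits

After split:
Feature=0: H = 1.0000 bits (weight = 8/24)
Feature=1: H = 0.6962 bits (weight = 16/24)
H(Y|Feature) = (8/24)×1.0000 + (16/24)×0.6962 = 0.7975 bits

Information Gain = 0.8709 - 0.7975 = 0.0734 bits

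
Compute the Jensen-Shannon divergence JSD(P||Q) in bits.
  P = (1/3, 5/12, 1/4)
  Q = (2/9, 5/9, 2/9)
0.0158 bits

Jensen-Shannon divergence is:
JSD(P||Q) = 0.5 × D_KL(P||M) + 0.5 × D_KL(Q||M)
where M = 0.5 × (P + Q) is the mixture distribution.

M = 0.5 × (1/3, 5/12, 1/4) + 0.5 × (2/9, 5/9, 2/9) = (5/18, 0.486111, 0.236111)

D_KL(P||M) = 0.0156 bits
D_KL(Q||M) = 0.0160 bits

JSD(P||Q) = 0.5 × 0.0156 + 0.5 × 0.0160 = 0.0158 bits

Unlike KL divergence, JSD is symmetric and bounded: 0 ≤ JSD ≤ log(2).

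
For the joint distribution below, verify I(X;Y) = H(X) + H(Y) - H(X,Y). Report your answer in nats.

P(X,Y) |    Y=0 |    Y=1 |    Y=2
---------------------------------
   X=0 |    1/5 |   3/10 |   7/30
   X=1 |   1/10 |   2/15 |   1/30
I(X;Y) = 0.0210 nats

Mutual information has multiple equivalent forms:
- I(X;Y) = H(X) - H(X|Y)
- I(X;Y) = H(Y) - H(Y|X)
- I(X;Y) = H(X) + H(Y) - H(X,Y)

Computing all quantities:
H(X) = 0.5799, H(Y) = 1.0760, H(X,Y) = 1.6349
H(X|Y) = 0.5589, H(Y|X) = 1.0550

Verification:
H(X) - H(X|Y) = 0.5799 - 0.5589 = 0.0210
H(Y) - H(Y|X) = 1.0760 - 1.0550 = 0.0210
H(X) + H(Y) - H(X,Y) = 0.5799 + 1.0760 - 1.6349 = 0.0210

All forms give I(X;Y) = 0.0210 nats. ✓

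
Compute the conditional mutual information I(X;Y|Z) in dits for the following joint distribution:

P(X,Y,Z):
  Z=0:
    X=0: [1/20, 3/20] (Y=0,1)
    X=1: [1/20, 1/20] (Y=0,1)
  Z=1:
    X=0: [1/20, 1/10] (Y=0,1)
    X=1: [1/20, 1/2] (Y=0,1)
0.0144 dits

Conditional mutual information: I(X;Y|Z) = H(X|Z) + H(Y|Z) - H(X,Y|Z)

H(Z) = 0.2653
H(X,Z) = 0.5062 → H(X|Z) = 0.2409
H(Y,Z) = 0.4729 → H(Y|Z) = 0.2076
H(X,Y,Z) = 0.6994 → H(X,Y|Z) = 0.4341

I(X;Y|Z) = 0.2409 + 0.2076 - 0.4341 = 0.0144 dits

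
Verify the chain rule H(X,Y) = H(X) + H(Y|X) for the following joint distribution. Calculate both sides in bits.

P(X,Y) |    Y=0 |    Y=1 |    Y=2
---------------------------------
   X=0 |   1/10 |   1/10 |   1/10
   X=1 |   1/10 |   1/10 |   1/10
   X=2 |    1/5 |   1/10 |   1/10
H(X,Y) = 3.1219, H(X) = 1.5710, H(Y|X) = 1.5510 (all in bits)

Chain rule: H(X,Y) = H(X) + H(Y|X)

Left side — joint entropy directly:
H(X,Y) = -Σ p(x,y) log p(x,y) = 3.1219 bits

Right side — compute H(Y|X) from the conditional distributions:
P(X) = (3/10, 3/10, 2/5), so H(X) = 1.5710 bits
H(Y|X) = Σ_x P(X=x) · H(Y|X=x):
  P(Y|X=0) = (1/3, 1/3, 1/3), H(Y|X=0) = 1.5850, weight P(X=0) = 3/10
  P(Y|X=1) = (1/3, 1/3, 1/3), H(Y|X=1) = 1.5850, weight P(X=1) = 3/10
  P(Y|X=2) = (1/2, 1/4, 1/4), H(Y|X=2) = 1.5000, weight P(X=2) = 2/5
H(Y|X) = 1.5510 bits

H(X) + H(Y|X) = 1.5710 + 1.5510 = 3.1219 bits

Both sides equal 3.1219 bits. ✓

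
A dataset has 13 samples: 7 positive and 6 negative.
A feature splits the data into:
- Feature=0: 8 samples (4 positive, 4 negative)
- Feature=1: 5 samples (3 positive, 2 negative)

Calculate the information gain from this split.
0.0069 bits

Information Gain = H(Y) - H(Y|Feature)

Before split:
P(positive) = 7/13 = 0.5385
H(Y) = 0.9957 bits

After split:
Feature=0: H = 1.0000 bits (weight = 8/13)
Feature=1: H = 0.9710 bits (weight = 5/13)
H(Y|Feature) = (8/13)×1.0000 + (5/13)×0.9710 = 0.9888 bits

Information Gain = 0.9957 - 0.9888 = 0.0069 bits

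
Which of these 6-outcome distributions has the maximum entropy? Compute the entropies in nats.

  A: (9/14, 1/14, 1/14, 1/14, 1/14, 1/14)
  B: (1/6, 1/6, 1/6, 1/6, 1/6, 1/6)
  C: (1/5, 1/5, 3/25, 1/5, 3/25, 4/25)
B

For a discrete distribution over n outcomes, entropy is maximized by the uniform distribution.

Computing entropies:
H(A) = 1.2266 nats
H(B) = 1.7918 nats
H(C) = 1.7677 nats

The uniform distribution (where all probabilities equal 1/6) achieves the maximum entropy of log_e(6) = 1.7918 nats.

Distribution B has the highest entropy.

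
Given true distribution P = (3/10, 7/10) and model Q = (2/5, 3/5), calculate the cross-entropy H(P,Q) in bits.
0.9125 bits

Cross-entropy: H(P,Q) = -Σ p(x) log q(x)

Alternatively: H(P,Q) = H(P) + D_KL(P||Q)
H(P) = 0.8813 bits
D_KL(P||Q) = 0.0312 bits

H(P,Q) = 0.8813 + 0.0312 = 0.9125 bits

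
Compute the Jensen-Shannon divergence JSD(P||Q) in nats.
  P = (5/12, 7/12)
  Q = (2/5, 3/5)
0.0001 nats

Jensen-Shannon divergence is:
JSD(P||Q) = 0.5 × D_KL(P||M) + 0.5 × D_KL(Q||M)
where M = 0.5 × (P + Q) is the mixture distribution.

M = 0.5 × (5/12, 7/12) + 0.5 × (2/5, 3/5) = (0.408333, 0.591667)

D_KL(P||M) = 0.0001 nats
D_KL(Q||M) = 0.0001 nats

JSD(P||Q) = 0.5 × 0.0001 + 0.5 × 0.0001 = 0.0001 nats

Unlike KL divergence, JSD is symmetric and bounded: 0 ≤ JSD ≤ log(2).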